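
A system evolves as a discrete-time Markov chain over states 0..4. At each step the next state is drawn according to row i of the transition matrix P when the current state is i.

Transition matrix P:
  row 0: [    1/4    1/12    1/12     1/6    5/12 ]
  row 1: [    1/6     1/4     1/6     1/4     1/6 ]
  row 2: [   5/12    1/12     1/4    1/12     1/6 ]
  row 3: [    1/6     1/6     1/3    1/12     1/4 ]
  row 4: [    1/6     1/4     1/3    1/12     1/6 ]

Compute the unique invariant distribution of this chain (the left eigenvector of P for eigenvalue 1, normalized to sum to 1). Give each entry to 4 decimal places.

Balance equations π_j = Σ_i π_i·P[i][j]:
  π_0 = 1/4·π_0 + 1/6·π_1 + 5/12·π_2 + 1/6·π_3 + 1/6·π_4
  π_1 = 1/12·π_0 + 1/4·π_1 + 1/12·π_2 + 1/6·π_3 + 1/4·π_4
  π_2 = 1/12·π_0 + 1/6·π_1 + 1/4·π_2 + 1/3·π_3 + 1/3·π_4
  π_3 = 1/6·π_0 + 1/4·π_1 + 1/12·π_2 + 1/12·π_3 + 1/12·π_4
  normalize: π_0 + π_1 + π_2 + π_3 + π_4 = 1
Solving the linear system gives exactly π = [2621/10757, 1729/10757, 2439/10757, 1403/10757, 2565/10757].

π = [0.2437, 0.1607, 0.2267, 0.1304, 0.2384]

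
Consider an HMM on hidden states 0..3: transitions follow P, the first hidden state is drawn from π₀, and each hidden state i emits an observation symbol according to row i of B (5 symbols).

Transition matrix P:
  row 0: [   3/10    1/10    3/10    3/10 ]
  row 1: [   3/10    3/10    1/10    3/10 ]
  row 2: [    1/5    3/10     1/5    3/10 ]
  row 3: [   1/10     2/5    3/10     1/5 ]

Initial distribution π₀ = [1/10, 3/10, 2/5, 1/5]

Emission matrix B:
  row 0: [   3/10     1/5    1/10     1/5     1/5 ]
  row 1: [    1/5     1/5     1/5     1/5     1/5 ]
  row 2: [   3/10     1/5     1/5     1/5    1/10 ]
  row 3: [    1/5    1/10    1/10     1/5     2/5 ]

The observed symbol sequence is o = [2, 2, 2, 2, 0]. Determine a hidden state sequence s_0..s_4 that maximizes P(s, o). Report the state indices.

t=0: δ = [1.000e-02, 6.000e-02, 8.000e-02, 2.000e-02]  (obs o_0=2)
t=1: δ = [1.800e-03, 4.800e-03, 3.200e-03, 2.400e-03]  ψ = [1, 2, 2, 2]  (obs o_1=2)
t=2: δ = [1.440e-04, 2.880e-04, 1.440e-04, 1.440e-04]  ψ = [1, 1, 3, 1]  (obs o_2=2)
t=3: δ = [8.640e-06, 1.728e-05, 8.640e-06, 8.640e-06]  ψ = [1, 1, 0, 1]  (obs o_3=2)
t=4: δ = [1.555e-06, 1.037e-06, 7.776e-07, 1.037e-06]  ψ = [1, 1, 0, 1]  (obs o_4=0)
backtrack: best end state = 0; path = [2, 1, 1, 1, 0]

path = [2, 1, 1, 1, 0]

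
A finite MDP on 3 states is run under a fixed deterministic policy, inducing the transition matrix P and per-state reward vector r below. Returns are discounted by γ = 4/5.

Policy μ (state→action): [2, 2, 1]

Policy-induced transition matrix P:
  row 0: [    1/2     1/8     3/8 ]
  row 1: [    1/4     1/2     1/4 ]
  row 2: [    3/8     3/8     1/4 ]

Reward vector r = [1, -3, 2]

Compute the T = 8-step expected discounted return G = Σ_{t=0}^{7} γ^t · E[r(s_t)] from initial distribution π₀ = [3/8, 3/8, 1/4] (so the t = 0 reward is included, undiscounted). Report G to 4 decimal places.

G = -0.2235

t=0: π = [0.3750, 0.3750, 0.2500], E[r] = -0.2500, γ^t·E[r] = -0.250000, running G = -0.250000
t=1: π = [0.3750, 0.3281, 0.2969], E[r] = -0.0156, γ^t·E[r] = -0.012500, running G = -0.262500
t=2: π = [0.3809, 0.3223, 0.2969], E[r] = 0.0078, γ^t·E[r] = 0.005000, running G = -0.257500
t=3: π = [0.3823, 0.3201, 0.2976], E[r] = 0.0173, γ^t·E[r] = 0.008875, running G = -0.248625
t=4: π = [0.3828, 0.3194, 0.2978], E[r] = 0.0201, γ^t·E[r] = 0.008225, running G = -0.240400
t=5: π = [0.3829, 0.3192, 0.2978], E[r] = 0.0209, γ^t·E[r] = 0.006854, running G = -0.233546
t=6: π = [0.3830, 0.3192, 0.2979], E[r] = 0.0212, γ^t·E[r] = 0.005549, running G = -0.227997
t=7: π = [0.3830, 0.3192, 0.2979], E[r] = 0.0212, γ^t·E[r] = 0.004455, running G = -0.223542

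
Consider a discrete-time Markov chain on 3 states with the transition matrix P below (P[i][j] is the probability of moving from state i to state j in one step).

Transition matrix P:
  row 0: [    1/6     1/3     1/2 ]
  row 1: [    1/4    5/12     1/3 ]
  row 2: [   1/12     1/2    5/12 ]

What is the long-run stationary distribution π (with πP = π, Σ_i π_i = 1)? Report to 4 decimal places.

Balance equations π_j = Σ_i π_i·P[i][j]:
  π_0 = 1/6·π_0 + 1/4·π_1 + 1/12·π_2
  π_1 = 1/3·π_0 + 5/12·π_1 + 1/2·π_2
  normalize: π_0 + π_1 + π_2 = 1
Solving the linear system gives exactly π = [25/147, 64/147, 58/147].

π = [0.1701, 0.4354, 0.3946]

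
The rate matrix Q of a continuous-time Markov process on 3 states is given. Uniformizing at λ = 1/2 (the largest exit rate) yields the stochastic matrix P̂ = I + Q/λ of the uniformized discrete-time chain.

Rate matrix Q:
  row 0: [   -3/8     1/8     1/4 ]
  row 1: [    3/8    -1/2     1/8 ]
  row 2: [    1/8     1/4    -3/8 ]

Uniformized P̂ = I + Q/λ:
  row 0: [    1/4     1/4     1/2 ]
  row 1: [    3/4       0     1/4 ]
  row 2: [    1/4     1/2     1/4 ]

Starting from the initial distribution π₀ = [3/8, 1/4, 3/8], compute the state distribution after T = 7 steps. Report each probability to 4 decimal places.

π = [0.3846, 0.2692, 0.3461]

t=0: π = [0.3750, 0.2500, 0.3750]
t=1: π = [0.3750, 0.2813, 0.3438]
t=2: π = [0.3906, 0.2656, 0.3438]
t=3: π = [0.3828, 0.2695, 0.3477]
t=4: π = [0.3848, 0.2695, 0.3457]
t=5: π = [0.3848, 0.2690, 0.3462]
t=6: π = [0.3845, 0.2693, 0.3462]
t=7: π = [0.3846, 0.2692, 0.3461]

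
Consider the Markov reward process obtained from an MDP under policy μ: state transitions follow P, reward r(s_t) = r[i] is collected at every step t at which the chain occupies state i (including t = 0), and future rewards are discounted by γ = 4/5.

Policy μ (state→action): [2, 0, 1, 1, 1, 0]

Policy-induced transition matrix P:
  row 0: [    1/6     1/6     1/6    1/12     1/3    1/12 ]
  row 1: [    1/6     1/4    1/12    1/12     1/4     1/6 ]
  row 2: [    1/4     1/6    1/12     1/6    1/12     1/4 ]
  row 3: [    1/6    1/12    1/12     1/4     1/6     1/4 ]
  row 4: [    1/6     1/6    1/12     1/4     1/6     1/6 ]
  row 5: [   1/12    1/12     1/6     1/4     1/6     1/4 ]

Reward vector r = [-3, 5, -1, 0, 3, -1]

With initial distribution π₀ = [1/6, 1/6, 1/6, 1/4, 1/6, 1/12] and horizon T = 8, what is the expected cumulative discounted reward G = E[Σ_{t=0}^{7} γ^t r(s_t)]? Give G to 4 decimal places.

t=0: π = [0.1667, 0.1667, 0.1667, 0.2500, 0.1667, 0.0833], E[r] = 0.5833, γ^t·E[r] = 0.583333, running G = 0.583333
t=1: π = [0.1736, 0.1528, 0.1042, 0.1806, 0.1944, 0.1944], E[r] = 0.5278, γ^t·E[r] = 0.422222, running G = 1.005556
t=2: π = [0.1591, 0.1481, 0.1140, 0.1869, 0.1997, 0.1921], E[r] = 0.5561, γ^t·E[r] = 0.355926, running G = 1.361481
t=3: π = [0.1602, 0.1474, 0.1126, 0.1893, 0.1960, 0.1945], E[r] = 0.5377, γ^t·E[r] = 0.275284, running G = 1.636765
t=4: π = [0.1598, 0.1470, 0.1129, 0.1894, 0.1963, 0.1947], E[r] = 0.5365, γ^t·E[r] = 0.219765, running G = 1.856530
t=5: π = [0.1599, 0.1469, 0.1129, 0.1895, 0.1961, 0.1948], E[r] = 0.5358, γ^t·E[r] = 0.175575, running G = 2.032105
t=6: π = [0.1598, 0.1469, 0.1129, 0.1895, 0.1961, 0.1948], E[r] = 0.5357, γ^t·E[r] = 0.140432, running G = 2.172537
t=7: π = [0.1598, 0.1469, 0.1129, 0.1895, 0.1961, 0.1948], E[r] = 0.5357, γ^t·E[r] = 0.112340, running G = 2.284877

G = 2.2849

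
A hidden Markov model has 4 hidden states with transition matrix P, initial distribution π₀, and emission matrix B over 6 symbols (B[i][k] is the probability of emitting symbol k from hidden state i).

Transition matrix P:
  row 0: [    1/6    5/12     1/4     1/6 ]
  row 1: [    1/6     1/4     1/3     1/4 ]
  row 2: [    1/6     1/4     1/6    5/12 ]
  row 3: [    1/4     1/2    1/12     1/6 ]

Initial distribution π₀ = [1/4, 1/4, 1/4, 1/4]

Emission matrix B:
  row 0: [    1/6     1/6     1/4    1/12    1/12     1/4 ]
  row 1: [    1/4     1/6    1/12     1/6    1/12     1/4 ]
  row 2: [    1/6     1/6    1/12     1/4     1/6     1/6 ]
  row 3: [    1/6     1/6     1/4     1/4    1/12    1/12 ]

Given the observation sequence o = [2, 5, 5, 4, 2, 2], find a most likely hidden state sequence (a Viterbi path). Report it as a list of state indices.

path = [3, 1, 1, 2, 3, 0]

t=0: δ = [6.250e-02, 2.083e-02, 2.083e-02, 6.250e-02]  (obs o_0=2)
t=1: δ = [3.906e-03, 7.812e-03, 2.604e-03, 8.681e-04]  ψ = [3, 3, 0, 0]  (obs o_1=5)
t=2: δ = [3.255e-04, 4.883e-04, 4.340e-04, 1.628e-04]  ψ = [1, 1, 1, 1]  (obs o_2=5)
t=3: δ = [6.782e-06, 1.130e-05, 2.713e-05, 1.507e-05]  ψ = [1, 0, 1, 2]  (obs o_3=4)
t=4: δ = [1.130e-06, 6.279e-07, 3.768e-07, 2.826e-06]  ψ = [2, 3, 2, 2]  (obs o_4=2)
t=5: δ = [1.766e-07, 1.177e-07, 2.355e-08, 1.177e-07]  ψ = [3, 3, 0, 3]  (obs o_5=2)
backtrack: best end state = 0; path = [3, 1, 1, 2, 3, 0]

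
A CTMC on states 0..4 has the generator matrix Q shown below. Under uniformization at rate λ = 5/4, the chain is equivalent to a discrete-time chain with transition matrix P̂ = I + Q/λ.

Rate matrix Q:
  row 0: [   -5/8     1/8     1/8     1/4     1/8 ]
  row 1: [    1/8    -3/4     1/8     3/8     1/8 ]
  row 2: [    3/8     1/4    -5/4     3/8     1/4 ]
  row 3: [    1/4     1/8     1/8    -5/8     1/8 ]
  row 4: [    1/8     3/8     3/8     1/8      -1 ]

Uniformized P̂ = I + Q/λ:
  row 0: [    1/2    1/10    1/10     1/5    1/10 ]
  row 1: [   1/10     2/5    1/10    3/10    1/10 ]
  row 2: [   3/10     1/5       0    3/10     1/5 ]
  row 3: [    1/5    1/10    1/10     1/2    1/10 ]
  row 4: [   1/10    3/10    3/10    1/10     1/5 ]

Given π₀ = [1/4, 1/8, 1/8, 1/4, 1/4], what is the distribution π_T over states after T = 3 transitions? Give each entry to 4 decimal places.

π = [0.2550, 0.1973, 0.1141, 0.3095, 0.1241]

t=0: π = [0.2500, 0.1250, 0.1250, 0.2500, 0.2500]
t=1: π = [0.2500, 0.2000, 0.1375, 0.2750, 0.1375]
t=2: π = [0.2550, 0.2013, 0.1138, 0.3025, 0.1275]
t=3: π = [0.2550, 0.1973, 0.1141, 0.3095, 0.1241]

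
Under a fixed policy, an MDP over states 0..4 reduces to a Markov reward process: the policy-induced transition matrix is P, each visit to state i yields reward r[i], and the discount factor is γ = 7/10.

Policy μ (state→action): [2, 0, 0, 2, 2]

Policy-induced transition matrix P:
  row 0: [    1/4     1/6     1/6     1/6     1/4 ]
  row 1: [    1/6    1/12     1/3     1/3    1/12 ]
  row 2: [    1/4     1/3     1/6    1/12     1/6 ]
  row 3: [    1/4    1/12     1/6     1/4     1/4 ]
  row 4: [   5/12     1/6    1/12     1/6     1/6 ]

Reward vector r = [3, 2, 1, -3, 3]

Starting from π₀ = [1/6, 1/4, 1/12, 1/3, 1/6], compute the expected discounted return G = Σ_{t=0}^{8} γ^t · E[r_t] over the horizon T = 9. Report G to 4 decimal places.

t=0: π = [0.1667, 0.2500, 0.0833, 0.3333, 0.1667], E[r] = 0.5833, γ^t·E[r] = 0.583333, running G = 0.583333
t=1: π = [0.2569, 0.1319, 0.1944, 0.2292, 0.1875], E[r] = 1.1042, γ^t·E[r] = 0.772917, running G = 1.356250
t=2: π = [0.2703, 0.1690, 0.1730, 0.1916, 0.1962], E[r] = 1.3356, γ^t·E[r] = 0.654468, running G = 2.010718
t=3: π = [0.2686, 0.1655, 0.1785, 0.1964, 0.1911], E[r] = 1.2993, γ^t·E[r] = 0.445672, running G = 2.456389
t=4: π = [0.2681, 0.1663, 0.1783, 0.1957, 0.1916], E[r] = 1.3027, γ^t·E[r] = 0.312776, running G = 2.769165
t=5: π = [0.2681, 0.1662, 0.1784, 0.1958, 0.1915], E[r] = 1.3020, γ^t·E[r] = 0.218827, running G = 2.987992
t=6: π = [0.2681, 0.1662, 0.1784, 0.1958, 0.1915], E[r] = 1.3020, γ^t·E[r] = 0.153180, running G = 3.141172
t=7: π = [0.2681, 0.1662, 0.1784, 0.1958, 0.1915], E[r] = 1.3020, γ^t·E[r] = 0.107226, running G = 3.248397
t=8: π = [0.2681, 0.1662, 0.1784, 0.1958, 0.1915], E[r] = 1.3020, γ^t·E[r] = 0.075058, running G = 3.323455

G = 3.3235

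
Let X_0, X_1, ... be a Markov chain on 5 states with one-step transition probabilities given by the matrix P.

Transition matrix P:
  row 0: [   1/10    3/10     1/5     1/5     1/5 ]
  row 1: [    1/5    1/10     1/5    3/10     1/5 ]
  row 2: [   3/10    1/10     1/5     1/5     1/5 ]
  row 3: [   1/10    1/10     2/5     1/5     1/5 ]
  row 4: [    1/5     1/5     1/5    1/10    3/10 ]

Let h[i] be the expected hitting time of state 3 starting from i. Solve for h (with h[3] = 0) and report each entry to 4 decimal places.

First-step conditioning: h[3] = 0; for i ≠ 3, h[i] = 1 + Σ_k P[i][k]·h[k].
  h[0] = 1 + 1/10·h[0] + 3/10·h[1] + 1/5·h[2] + 1/5·h[4]
  h[1] = 1 + 1/5·h[0] + 1/10·h[1] + 1/5·h[2] + 1/5·h[4]
  h[2] = 1 + 3/10·h[0] + 1/10·h[1] + 1/5·h[2] + 1/5·h[4]
  h[4] = 1 + 1/5·h[0] + 1/5·h[1] + 1/5·h[2] + 3/10·h[4]
Solving the 4×4 linear system over states ≠ 3 gives exactly h = [5400/1067, 450/97, 5490/1067, 0, 550/97] (h[3] = 0 is the target).

h = [5.0609, 4.6392, 5.1453, 0.0000, 5.6701]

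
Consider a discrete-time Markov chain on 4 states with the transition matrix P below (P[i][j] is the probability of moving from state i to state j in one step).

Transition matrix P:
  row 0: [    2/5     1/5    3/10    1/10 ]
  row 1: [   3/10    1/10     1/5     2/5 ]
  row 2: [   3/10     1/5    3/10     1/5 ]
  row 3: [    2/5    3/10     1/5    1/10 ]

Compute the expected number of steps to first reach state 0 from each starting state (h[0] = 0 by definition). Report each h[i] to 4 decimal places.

First-step conditioning: h[0] = 0; for i ≠ 0, h[i] = 1 + Σ_k P[i][k]·h[k].
  h[1] = 1 + 1/10·h[1] + 1/5·h[2] + 2/5·h[3]
  h[2] = 1 + 1/5·h[1] + 3/10·h[2] + 1/5·h[3]
  h[3] = 1 + 3/10·h[1] + 1/5·h[2] + 1/10·h[3]
Solving the 3×3 linear system over states ≠ 0 gives exactly h = [0, 1170/383, 1190/383, 1080/383] (h[0] = 0 is the target).

h = [0.0000, 3.0548, 3.1070, 2.8198]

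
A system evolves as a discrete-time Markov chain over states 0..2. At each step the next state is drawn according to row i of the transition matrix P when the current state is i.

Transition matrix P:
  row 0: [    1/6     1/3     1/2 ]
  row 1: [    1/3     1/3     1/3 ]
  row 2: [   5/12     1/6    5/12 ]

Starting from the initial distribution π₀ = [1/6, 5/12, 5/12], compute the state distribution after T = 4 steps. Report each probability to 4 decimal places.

π = [0.3155, 0.2633, 0.4212]

t=0: π = [0.1667, 0.4167, 0.4167]
t=1: π = [0.3403, 0.2639, 0.3958]
t=2: π = [0.3096, 0.2674, 0.4230]
t=3: π = [0.3170, 0.2628, 0.4202]
t=4: π = [0.3155, 0.2633, 0.4212]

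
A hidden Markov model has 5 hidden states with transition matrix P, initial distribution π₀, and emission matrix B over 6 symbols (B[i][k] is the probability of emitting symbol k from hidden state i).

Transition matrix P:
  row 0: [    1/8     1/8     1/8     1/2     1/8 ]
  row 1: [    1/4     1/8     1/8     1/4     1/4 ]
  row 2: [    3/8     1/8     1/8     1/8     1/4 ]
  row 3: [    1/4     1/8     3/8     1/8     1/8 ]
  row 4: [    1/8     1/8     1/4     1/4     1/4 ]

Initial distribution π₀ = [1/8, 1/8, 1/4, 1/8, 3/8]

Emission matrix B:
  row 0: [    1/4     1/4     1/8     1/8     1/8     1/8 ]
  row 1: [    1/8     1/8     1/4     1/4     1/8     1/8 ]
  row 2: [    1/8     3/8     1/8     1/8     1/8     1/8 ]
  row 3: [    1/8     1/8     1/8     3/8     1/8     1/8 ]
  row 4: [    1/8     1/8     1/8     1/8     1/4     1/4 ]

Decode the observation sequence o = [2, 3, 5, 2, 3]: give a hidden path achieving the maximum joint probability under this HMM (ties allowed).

path = [4, 3, 2, 0, 3]

t=0: δ = [1.562e-02, 3.125e-02, 3.125e-02, 1.562e-02, 4.688e-02]  (obs o_0=2)
t=1: δ = [1.465e-03, 1.465e-03, 1.465e-03, 4.395e-03, 1.465e-03]  ψ = [2, 4, 4, 4, 4]  (obs o_1=3)
t=2: δ = [1.373e-04, 6.866e-05, 2.060e-04, 9.155e-05, 1.373e-04]  ψ = [3, 3, 3, 0, 3]  (obs o_2=5)
t=3: δ = [9.656e-06, 6.437e-06, 4.292e-06, 8.583e-06, 6.437e-06]  ψ = [2, 2, 3, 0, 2]  (obs o_3=2)
t=4: δ = [2.682e-07, 3.017e-07, 4.023e-07, 1.810e-06, 2.012e-07]  ψ = [3, 0, 3, 0, 1]  (obs o_4=3)
backtrack: best end state = 3; path = [4, 3, 2, 0, 3]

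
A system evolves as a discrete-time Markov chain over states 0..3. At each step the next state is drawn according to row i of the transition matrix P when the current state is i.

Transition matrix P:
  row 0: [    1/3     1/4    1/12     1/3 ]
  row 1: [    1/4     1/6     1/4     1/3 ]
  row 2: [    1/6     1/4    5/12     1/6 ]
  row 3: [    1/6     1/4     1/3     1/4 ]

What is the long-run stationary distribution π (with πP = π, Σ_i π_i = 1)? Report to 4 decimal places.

Balance equations π_j = Σ_i π_i·P[i][j]:
  π_0 = 1/3·π_0 + 1/4·π_1 + 1/6·π_2 + 1/6·π_3
  π_1 = 1/4·π_0 + 1/6·π_1 + 1/4·π_2 + 1/4·π_3
  π_2 = 1/12·π_0 + 1/4·π_1 + 5/12·π_2 + 1/3·π_3
  normalize: π_0 + π_1 + π_2 + π_3 = 1
Solving the linear system gives exactly π = [29/130, 3/13, 31/110, 189/715].

π = [0.2231, 0.2308, 0.2818, 0.2643]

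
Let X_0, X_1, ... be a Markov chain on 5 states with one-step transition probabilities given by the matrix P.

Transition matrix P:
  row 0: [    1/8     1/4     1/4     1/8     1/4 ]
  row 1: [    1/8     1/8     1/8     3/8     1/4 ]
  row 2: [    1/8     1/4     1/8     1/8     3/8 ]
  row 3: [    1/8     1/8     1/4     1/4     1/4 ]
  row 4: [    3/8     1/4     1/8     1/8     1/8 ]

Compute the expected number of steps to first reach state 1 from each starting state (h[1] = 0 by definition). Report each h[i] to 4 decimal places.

First-step conditioning: h[1] = 0; for i ≠ 1, h[i] = 1 + Σ_k P[i][k]·h[k].
  h[0] = 1 + 1/8·h[0] + 1/4·h[2] + 1/8·h[3] + 1/4·h[4]
  h[2] = 1 + 1/8·h[0] + 1/8·h[2] + 1/8·h[3] + 3/8·h[4]
  h[3] = 1 + 1/8·h[0] + 1/4·h[2] + 1/4·h[3] + 1/4·h[4]
  h[4] = 1 + 3/8·h[0] + 1/8·h[2] + 1/8·h[3] + 1/8·h[4]
Solving the 4×4 linear system over states ≠ 1 gives exactly h = [56/13, 0, 56/13, 64/13, 56/13] (h[1] = 0 is the target).

h = [4.3077, 0.0000, 4.3077, 4.9231, 4.3077]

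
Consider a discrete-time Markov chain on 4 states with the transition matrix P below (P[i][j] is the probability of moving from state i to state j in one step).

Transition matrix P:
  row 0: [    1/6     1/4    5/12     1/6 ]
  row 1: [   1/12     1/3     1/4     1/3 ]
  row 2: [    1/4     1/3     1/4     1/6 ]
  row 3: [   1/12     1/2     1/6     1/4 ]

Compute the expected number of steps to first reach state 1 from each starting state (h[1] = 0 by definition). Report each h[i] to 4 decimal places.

h = [3.1059, 0.0000, 2.8840, 2.3193]

First-step conditioning: h[1] = 0; for i ≠ 1, h[i] = 1 + Σ_k P[i][k]·h[k].
  h[0] = 1 + 1/6·h[0] + 5/12·h[2] + 1/6·h[3]
  h[2] = 1 + 1/4·h[0] + 1/4·h[2] + 1/6·h[3]
  h[3] = 1 + 1/12·h[0] + 1/6·h[2] + 1/4·h[3]
Solving the 3×3 linear system over states ≠ 1 gives exactly h = [264/85, 0, 1716/595, 276/119] (h[1] = 0 is the target).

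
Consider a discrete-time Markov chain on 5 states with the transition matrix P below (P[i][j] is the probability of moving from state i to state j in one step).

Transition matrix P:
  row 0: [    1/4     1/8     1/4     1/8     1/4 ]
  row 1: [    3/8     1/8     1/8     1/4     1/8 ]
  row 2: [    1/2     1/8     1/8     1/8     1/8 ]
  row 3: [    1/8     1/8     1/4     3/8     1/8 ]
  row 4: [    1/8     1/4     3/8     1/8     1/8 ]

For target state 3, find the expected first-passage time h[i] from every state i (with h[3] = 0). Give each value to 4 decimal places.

First-step conditioning: h[3] = 0; for i ≠ 3, h[i] = 1 + Σ_k P[i][k]·h[k].
  h[0] = 1 + 1/4·h[0] + 1/8·h[1] + 1/4·h[2] + 1/4·h[4]
  h[1] = 1 + 3/8·h[0] + 1/8·h[1] + 1/8·h[2] + 1/8·h[4]
  h[2] = 1 + 1/2·h[0] + 1/8·h[1] + 1/8·h[2] + 1/8·h[4]
  h[4] = 1 + 1/8·h[0] + 1/4·h[1] + 3/8·h[2] + 1/8·h[4]
Solving the 4×4 linear system over states ≠ 3 gives exactly h = [2656/381, 776/127, 2660/381, 0, 2620/381] (h[3] = 0 is the target).

h = [6.9711, 6.1102, 6.9816, 0.0000, 6.8766]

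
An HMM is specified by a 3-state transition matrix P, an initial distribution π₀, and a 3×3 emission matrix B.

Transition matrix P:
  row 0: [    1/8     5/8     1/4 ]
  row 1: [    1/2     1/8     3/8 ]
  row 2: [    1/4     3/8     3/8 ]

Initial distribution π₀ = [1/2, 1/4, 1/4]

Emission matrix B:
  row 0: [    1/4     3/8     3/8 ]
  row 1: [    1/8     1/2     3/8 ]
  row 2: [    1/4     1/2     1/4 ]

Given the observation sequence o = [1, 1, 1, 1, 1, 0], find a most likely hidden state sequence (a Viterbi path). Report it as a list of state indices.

path = [0, 1, 0, 1, 2, 2]

t=0: δ = [1.875e-01, 1.250e-01, 1.250e-01]  (obs o_0=1)
t=1: δ = [2.344e-02, 5.859e-02, 2.344e-02]  ψ = [1, 0, 0]  (obs o_1=1)
t=2: δ = [1.099e-02, 7.324e-03, 1.099e-02]  ψ = [1, 0, 1]  (obs o_2=1)
t=3: δ = [1.373e-03, 3.433e-03, 2.060e-03]  ψ = [1, 0, 2]  (obs o_3=1)
t=4: δ = [6.437e-04, 4.292e-04, 6.437e-04]  ψ = [1, 0, 1]  (obs o_4=1)
t=5: δ = [5.364e-05, 5.029e-05, 6.035e-05]  ψ = [1, 0, 2]  (obs o_5=0)
backtrack: best end state = 2; path = [0, 1, 0, 1, 2, 2]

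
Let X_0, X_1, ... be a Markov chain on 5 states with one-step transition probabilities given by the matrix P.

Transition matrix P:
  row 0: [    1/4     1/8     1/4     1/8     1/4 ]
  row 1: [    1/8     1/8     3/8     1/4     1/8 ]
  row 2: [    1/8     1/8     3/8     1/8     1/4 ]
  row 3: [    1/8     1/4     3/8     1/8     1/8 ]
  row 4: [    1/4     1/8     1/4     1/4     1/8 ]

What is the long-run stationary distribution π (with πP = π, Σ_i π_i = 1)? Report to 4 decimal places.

Balance equations π_j = Σ_i π_i·P[i][j]:
  π_0 = 1/4·π_0 + 1/8·π_1 + 1/8·π_2 + 1/8·π_3 + 1/4·π_4
  π_1 = 1/8·π_0 + 1/8·π_1 + 1/8·π_2 + 1/4·π_3 + 1/8·π_4
  π_2 = 1/4·π_0 + 3/8·π_1 + 3/8·π_2 + 3/8·π_3 + 1/4·π_4
  π_3 = 1/8·π_0 + 1/4·π_1 + 1/8·π_2 + 1/8·π_3 + 1/4·π_4
  normalize: π_0 + π_1 + π_2 + π_3 + π_4 = 1
Solving the linear system gives exactly π = [19/112, 7/48, 37/112, 1/6, 3/16].

π = [0.1696, 0.1458, 0.3304, 0.1667, 0.1875]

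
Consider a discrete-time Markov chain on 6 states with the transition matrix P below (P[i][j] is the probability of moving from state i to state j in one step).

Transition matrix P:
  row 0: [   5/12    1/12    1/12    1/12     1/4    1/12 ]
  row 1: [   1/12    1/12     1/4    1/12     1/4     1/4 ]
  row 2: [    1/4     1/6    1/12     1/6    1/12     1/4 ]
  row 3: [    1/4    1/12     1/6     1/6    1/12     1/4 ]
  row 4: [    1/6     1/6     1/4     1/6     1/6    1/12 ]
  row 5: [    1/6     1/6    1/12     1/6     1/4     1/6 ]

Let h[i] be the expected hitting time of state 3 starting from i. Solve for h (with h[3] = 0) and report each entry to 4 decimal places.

h = [8.0701, 7.8284, 7.3758, 0.0000, 7.3239, 7.3144]

First-step conditioning: h[3] = 0; for i ≠ 3, h[i] = 1 + Σ_k P[i][k]·h[k].
  h[0] = 1 + 5/12·h[0] + 1/12·h[1] + 1/12·h[2] + 1/4·h[4] + 1/12·h[5]
  h[1] = 1 + 1/12·h[0] + 1/12·h[1] + 1/4·h[2] + 1/4·h[4] + 1/4·h[5]
  h[2] = 1 + 1/4·h[0] + 1/6·h[1] + 1/12·h[2] + 1/12·h[4] + 1/4·h[5]
  h[4] = 1 + 1/6·h[0] + 1/6·h[1] + 1/4·h[2] + 1/6·h[4] + 1/12·h[5]
  h[5] = 1 + 1/6·h[0] + 1/6·h[1] + 1/12·h[2] + 1/4·h[4] + 1/6·h[5]
Solving the 5×5 linear system over states ≠ 3 gives exactly h = [20506/2541, 19892/2541, 18742/2541, 0, 18610/2541, 18586/2541] (h[3] = 0 is the target).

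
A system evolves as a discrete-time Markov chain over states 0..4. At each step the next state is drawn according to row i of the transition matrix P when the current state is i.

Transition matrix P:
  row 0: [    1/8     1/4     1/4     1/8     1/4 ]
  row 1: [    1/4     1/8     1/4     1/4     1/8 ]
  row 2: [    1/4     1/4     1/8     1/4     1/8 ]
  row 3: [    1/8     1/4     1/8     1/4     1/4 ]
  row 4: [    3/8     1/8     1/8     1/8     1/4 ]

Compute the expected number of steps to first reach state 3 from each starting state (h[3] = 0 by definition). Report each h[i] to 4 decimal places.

First-step conditioning: h[3] = 0; for i ≠ 3, h[i] = 1 + Σ_k P[i][k]·h[k].
  h[0] = 1 + 1/8·h[0] + 1/4·h[1] + 1/4·h[2] + 1/4·h[4]
  h[1] = 1 + 1/4·h[0] + 1/8·h[1] + 1/4·h[2] + 1/8·h[4]
  h[2] = 1 + 1/4·h[0] + 1/4·h[1] + 1/8·h[2] + 1/8·h[4]
  h[4] = 1 + 3/8·h[0] + 1/8·h[1] + 1/8·h[2] + 1/4·h[4]
Solving the 4×4 linear system over states ≠ 3 gives exactly h = [40/7, 248/49, 248/49, 0, 288/49] (h[3] = 0 is the target).

h = [5.7143, 5.0612, 5.0612, 0.0000, 5.8776]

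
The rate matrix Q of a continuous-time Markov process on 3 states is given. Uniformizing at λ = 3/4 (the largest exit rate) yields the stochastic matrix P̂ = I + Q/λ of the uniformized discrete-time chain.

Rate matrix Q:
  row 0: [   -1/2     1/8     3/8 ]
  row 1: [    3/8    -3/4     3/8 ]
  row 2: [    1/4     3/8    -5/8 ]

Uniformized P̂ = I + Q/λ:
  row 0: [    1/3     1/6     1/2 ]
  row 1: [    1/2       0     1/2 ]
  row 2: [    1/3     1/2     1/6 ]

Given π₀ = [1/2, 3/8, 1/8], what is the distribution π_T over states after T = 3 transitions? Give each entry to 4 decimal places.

t=0: π = [0.5000, 0.3750, 0.1250]
t=1: π = [0.3958, 0.1458, 0.4583]
t=2: π = [0.3576, 0.2951, 0.3472]
t=3: π = [0.3825, 0.2332, 0.3843]

π = [0.3825, 0.2332, 0.3843]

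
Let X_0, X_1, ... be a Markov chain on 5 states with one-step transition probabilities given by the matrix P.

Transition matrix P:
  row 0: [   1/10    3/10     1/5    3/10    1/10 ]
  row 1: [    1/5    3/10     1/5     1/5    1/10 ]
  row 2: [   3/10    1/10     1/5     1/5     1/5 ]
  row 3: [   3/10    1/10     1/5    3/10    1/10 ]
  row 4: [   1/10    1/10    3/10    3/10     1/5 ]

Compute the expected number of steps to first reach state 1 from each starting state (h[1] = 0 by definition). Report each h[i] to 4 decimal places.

h = [5.7272, 0.0000, 6.8983, 6.8726, 7.1300]

First-step conditioning: h[1] = 0; for i ≠ 1, h[i] = 1 + Σ_k P[i][k]·h[k].
  h[0] = 1 + 1/10·h[0] + 1/5·h[2] + 3/10·h[3] + 1/10·h[4]
  h[2] = 1 + 3/10·h[0] + 1/5·h[2] + 1/5·h[3] + 1/5·h[4]
  h[3] = 1 + 3/10·h[0] + 1/5·h[2] + 3/10·h[3] + 1/10·h[4]
  h[4] = 1 + 1/10·h[0] + 3/10·h[2] + 3/10·h[3] + 1/5·h[4]
Solving the 4×4 linear system over states ≠ 1 gives exactly h = [4450/777, 0, 5360/777, 1780/259, 5540/777] (h[1] = 0 is the target).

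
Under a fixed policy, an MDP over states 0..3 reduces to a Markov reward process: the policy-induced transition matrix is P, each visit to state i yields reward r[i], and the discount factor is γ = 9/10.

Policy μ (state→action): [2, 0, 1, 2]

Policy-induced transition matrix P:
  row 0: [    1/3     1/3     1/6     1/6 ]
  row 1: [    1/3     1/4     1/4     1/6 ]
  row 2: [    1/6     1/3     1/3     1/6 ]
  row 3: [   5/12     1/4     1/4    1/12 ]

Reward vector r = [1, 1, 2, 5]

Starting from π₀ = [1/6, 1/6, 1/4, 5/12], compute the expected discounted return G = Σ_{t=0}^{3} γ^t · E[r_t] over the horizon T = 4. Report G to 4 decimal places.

G = 7.3910

t=0: π = [0.1667, 0.1667, 0.2500, 0.4167], E[r] = 2.9167, γ^t·E[r] = 2.916667, running G = 2.916667
t=1: π = [0.3264, 0.2847, 0.2569, 0.1319], E[r] = 1.7847, γ^t·E[r] = 1.606250, running G = 4.522917
t=2: π = [0.3015, 0.2986, 0.2442, 0.1557], E[r] = 1.8669, γ^t·E[r] = 1.512188, running G = 6.035104
t=3: π = [0.3056, 0.2955, 0.2452, 0.1537], E[r] = 1.8600, γ^t·E[r] = 1.355941, running G = 7.391046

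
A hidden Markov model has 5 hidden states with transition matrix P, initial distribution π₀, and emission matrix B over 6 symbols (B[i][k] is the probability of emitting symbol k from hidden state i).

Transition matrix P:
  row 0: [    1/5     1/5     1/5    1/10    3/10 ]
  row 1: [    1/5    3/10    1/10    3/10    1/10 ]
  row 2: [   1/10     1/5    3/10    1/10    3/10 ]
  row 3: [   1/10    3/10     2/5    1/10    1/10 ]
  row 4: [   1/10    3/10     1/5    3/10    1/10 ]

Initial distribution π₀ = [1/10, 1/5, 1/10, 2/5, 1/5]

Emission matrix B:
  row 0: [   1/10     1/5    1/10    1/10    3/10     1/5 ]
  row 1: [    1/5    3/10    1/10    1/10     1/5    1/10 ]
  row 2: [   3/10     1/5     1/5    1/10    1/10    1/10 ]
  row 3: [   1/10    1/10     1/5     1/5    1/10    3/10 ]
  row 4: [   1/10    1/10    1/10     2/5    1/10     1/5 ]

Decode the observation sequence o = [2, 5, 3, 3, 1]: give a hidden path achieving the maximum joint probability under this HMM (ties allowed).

path = [3, 2, 4, 3, 1]

t=0: δ = [1.000e-02, 2.000e-02, 2.000e-02, 8.000e-02, 2.000e-02]  (obs o_0=2)
t=1: δ = [1.600e-03, 2.400e-03, 3.200e-03, 2.400e-03, 1.600e-03]  ψ = [3, 3, 3, 3, 3]  (obs o_1=5)
t=2: δ = [4.800e-05, 7.200e-05, 9.600e-05, 1.440e-04, 3.840e-04]  ψ = [1, 1, 2, 1, 2]  (obs o_2=3)
t=3: δ = [3.840e-06, 1.152e-05, 7.680e-06, 2.304e-05, 1.536e-05]  ψ = [4, 4, 4, 4, 4]  (obs o_3=3)
t=4: δ = [4.608e-07, 2.074e-06, 1.843e-06, 4.608e-07, 2.304e-07]  ψ = [1, 3, 3, 4, 2]  (obs o_4=1)
backtrack: best end state = 1; path = [3, 2, 4, 3, 1]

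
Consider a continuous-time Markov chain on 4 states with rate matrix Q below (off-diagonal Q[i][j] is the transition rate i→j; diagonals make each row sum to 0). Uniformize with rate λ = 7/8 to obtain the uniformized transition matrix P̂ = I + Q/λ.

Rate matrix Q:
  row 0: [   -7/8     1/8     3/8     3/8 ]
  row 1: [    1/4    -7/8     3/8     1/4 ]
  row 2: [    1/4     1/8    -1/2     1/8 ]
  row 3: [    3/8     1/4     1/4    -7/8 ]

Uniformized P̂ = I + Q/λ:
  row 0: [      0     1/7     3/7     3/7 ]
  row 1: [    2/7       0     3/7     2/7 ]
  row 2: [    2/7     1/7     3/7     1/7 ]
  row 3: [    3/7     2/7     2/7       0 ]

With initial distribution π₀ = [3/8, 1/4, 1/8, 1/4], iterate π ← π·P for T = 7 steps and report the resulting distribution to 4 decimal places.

π = [0.2447, 0.1505, 0.3994, 0.2054]

t=0: π = [0.3750, 0.2500, 0.1250, 0.2500]
t=1: π = [0.2143, 0.1429, 0.3929, 0.2500]
t=2: π = [0.2602, 0.1582, 0.3929, 0.1888]
t=3: π = [0.2383, 0.1472, 0.4016, 0.2128]
t=4: π = [0.2480, 0.1522, 0.3982, 0.2016]
t=5: π = [0.2436, 0.1499, 0.3998, 0.2067]
t=6: π = [0.2456, 0.1510, 0.3990, 0.2044]
t=7: π = [0.2447, 0.1505, 0.3994, 0.2054]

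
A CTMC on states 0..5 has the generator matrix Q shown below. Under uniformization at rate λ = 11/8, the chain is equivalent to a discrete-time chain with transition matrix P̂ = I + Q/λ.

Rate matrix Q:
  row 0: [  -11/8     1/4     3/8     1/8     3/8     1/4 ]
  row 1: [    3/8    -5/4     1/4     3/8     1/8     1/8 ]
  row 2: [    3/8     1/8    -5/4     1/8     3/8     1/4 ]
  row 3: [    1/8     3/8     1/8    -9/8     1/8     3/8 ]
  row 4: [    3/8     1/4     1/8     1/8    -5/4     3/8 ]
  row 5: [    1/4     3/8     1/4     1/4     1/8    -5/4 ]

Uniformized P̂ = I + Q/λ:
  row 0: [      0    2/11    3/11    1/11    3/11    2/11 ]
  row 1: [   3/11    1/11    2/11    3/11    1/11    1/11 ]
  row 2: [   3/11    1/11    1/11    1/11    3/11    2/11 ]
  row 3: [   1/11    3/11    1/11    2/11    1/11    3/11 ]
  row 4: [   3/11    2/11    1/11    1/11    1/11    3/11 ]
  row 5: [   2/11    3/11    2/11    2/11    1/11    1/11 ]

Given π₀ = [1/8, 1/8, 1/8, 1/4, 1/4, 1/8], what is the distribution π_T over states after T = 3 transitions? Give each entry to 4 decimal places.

π = [0.1799, 0.1805, 0.1555, 0.1543, 0.1523, 0.1774]

t=0: π = [0.1250, 0.1250, 0.1250, 0.2500, 0.2500, 0.1250]
t=1: π = [0.1818, 0.1932, 0.1364, 0.1477, 0.1364, 0.2045]
t=2: π = [0.1777, 0.1839, 0.1601, 0.1581, 0.1488, 0.1715]
t=3: π = [0.1799, 0.1805, 0.1555, 0.1543, 0.1523, 0.1774]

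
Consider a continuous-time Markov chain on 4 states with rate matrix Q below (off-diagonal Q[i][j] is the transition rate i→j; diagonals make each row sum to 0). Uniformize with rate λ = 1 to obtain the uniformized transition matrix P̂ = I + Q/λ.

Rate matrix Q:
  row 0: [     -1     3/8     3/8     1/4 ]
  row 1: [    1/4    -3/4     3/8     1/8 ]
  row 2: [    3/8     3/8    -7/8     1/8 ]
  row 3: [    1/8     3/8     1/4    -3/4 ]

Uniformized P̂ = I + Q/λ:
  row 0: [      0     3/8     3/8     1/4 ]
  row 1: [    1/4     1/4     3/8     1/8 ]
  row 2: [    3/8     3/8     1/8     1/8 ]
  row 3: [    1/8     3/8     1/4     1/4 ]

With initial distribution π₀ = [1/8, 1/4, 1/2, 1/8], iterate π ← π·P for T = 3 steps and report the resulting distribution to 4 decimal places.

π = [0.2166, 0.3335, 0.2786, 0.1714]

t=0: π = [0.1250, 0.2500, 0.5000, 0.1250]
t=1: π = [0.2656, 0.3438, 0.2344, 0.1563]
t=2: π = [0.1934, 0.3320, 0.2969, 0.1777]
t=3: π = [0.2166, 0.3335, 0.2786, 0.1714]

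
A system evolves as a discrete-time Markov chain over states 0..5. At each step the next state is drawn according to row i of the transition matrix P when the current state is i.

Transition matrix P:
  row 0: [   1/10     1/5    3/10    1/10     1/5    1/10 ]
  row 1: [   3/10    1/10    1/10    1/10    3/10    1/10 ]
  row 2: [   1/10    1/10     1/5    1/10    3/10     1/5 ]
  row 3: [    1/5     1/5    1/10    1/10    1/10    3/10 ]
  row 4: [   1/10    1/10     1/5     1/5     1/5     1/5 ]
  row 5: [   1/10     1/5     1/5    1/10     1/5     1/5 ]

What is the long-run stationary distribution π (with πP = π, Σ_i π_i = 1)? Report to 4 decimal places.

Balance equations π_j = Σ_i π_i·P[i][j]:
  π_0 = 1/10·π_0 + 3/10·π_1 + 1/10·π_2 + 1/5·π_3 + 1/10·π_4 + 1/10·π_5
  π_1 = 1/5·π_0 + 1/10·π_1 + 1/10·π_2 + 1/5·π_3 + 1/10·π_4 + 1/5·π_5
  π_2 = 3/10·π_0 + 1/10·π_1 + 1/5·π_2 + 1/10·π_3 + 1/5·π_4 + 1/5·π_5
  π_3 = 1/10·π_0 + 1/10·π_1 + 1/10·π_2 + 1/10·π_3 + 1/5·π_4 + 1/10·π_5
  π_4 = 1/5·π_0 + 3/10·π_1 + 3/10·π_2 + 1/10·π_3 + 1/5·π_4 + 1/5·π_5
  normalize: π_0 + π_1 + π_2 + π_3 + π_4 + π_5 = 1
Solving the linear system gives exactly π = [7855/55651, 8052/55651, 549/2929, 6795/55651, 12299/55651, 10219/55651].

π = [0.1411, 0.1447, 0.1874, 0.1221, 0.2210, 0.1836]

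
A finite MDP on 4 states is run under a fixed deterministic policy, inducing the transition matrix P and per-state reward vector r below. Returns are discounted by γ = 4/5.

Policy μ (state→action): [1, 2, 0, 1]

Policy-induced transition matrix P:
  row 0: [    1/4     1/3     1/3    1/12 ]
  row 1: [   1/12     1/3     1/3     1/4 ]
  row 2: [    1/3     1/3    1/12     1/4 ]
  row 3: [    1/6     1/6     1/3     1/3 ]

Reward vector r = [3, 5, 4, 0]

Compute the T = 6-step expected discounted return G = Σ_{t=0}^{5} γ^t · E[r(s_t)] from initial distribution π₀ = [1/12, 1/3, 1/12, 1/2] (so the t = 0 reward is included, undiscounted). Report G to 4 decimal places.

G = 10.5430

t=0: π = [0.0833, 0.3333, 0.0833, 0.5000], E[r] = 2.2500, γ^t·E[r] = 2.250000, running G = 2.250000
t=1: π = [0.1597, 0.2500, 0.3125, 0.2778], E[r] = 2.9792, γ^t·E[r] = 2.383333, running G = 4.633333
t=2: π = [0.2112, 0.2870, 0.2552, 0.2465], E[r] = 3.0897, γ^t·E[r] = 1.977407, running G = 6.610741
t=3: π = [0.2029, 0.2922, 0.2695, 0.2353], E[r] = 3.1480, γ^t·E[r] = 1.611778, running G = 8.222519
t=4: π = [0.2041, 0.2941, 0.2660, 0.2358], E[r] = 3.1468, γ^t·E[r] = 1.288920, running G = 9.511439
t=5: π = [0.2035, 0.2940, 0.2668, 0.2356], E[r] = 3.1480, γ^t·E[r] = 1.031548, running G = 10.542987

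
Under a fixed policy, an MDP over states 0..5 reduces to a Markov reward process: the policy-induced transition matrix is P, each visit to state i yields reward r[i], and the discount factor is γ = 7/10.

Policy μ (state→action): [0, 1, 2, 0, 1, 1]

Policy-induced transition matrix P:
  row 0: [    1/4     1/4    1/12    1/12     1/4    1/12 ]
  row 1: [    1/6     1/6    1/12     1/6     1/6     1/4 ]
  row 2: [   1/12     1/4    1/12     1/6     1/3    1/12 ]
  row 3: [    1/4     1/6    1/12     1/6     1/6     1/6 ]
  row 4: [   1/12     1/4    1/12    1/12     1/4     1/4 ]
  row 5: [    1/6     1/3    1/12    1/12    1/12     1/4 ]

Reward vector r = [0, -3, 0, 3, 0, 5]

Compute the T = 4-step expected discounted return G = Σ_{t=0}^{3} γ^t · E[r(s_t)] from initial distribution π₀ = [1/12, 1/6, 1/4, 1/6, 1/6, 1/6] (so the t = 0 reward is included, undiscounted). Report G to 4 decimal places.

t=0: π = [0.0833, 0.1667, 0.2500, 0.1667, 0.1667, 0.1667], E[r] = 0.8333, γ^t·E[r] = 0.833333, running G = 0.833333
t=1: π = [0.1528, 0.2361, 0.0833, 0.1319, 0.2153, 0.1806], E[r] = 0.5903, γ^t·E[r] = 0.413194, running G = 1.246528
t=2: π = [0.1655, 0.2344, 0.0833, 0.1209, 0.1962, 0.1997], E[r] = 0.6580, γ^t·E[r] = 0.322413, running G = 1.568941
t=3: π = [0.1672, 0.2370, 0.0833, 0.1199, 0.1941, 0.1984], E[r] = 0.6408, γ^t·E[r] = 0.219801, running G = 1.788742

G = 1.7887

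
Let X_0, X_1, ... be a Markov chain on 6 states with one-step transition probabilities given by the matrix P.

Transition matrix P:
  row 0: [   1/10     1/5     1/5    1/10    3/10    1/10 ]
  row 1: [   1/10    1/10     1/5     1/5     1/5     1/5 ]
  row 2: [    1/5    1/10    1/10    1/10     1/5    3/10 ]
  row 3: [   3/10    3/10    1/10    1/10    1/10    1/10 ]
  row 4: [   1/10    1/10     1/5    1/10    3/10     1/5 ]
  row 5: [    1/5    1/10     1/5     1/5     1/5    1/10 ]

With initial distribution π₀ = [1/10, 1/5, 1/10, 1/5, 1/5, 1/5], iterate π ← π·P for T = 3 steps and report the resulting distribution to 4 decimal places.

t=0: π = [0.1000, 0.2000, 0.1000, 0.2000, 0.2000, 0.2000]
t=1: π = [0.1700, 0.1500, 0.1700, 0.1400, 0.2100, 0.1600]
t=2: π = [0.1610, 0.1450, 0.1690, 0.1310, 0.2240, 0.1700]
t=3: π = [0.1601, 0.1423, 0.1700, 0.1315, 0.2254, 0.1707]

π = [0.1601, 0.1423, 0.1700, 0.1315, 0.2254, 0.1707]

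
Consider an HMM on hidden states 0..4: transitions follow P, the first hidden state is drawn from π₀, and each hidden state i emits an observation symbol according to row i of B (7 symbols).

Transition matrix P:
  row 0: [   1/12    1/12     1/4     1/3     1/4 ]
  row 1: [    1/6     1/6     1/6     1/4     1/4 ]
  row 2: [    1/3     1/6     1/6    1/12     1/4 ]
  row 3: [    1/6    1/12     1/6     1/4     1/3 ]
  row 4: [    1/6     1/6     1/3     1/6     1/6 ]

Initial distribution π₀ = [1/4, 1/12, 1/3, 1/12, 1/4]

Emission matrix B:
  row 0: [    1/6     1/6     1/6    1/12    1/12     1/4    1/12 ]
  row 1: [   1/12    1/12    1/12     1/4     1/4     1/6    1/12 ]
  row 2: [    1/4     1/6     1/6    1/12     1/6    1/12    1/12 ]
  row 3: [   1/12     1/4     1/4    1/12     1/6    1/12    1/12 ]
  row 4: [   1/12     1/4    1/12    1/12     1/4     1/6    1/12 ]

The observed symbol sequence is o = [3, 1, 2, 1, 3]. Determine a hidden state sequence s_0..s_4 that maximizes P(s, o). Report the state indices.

t=0: δ = [2.083e-02, 2.083e-02, 2.778e-02, 6.944e-03, 2.083e-02]  (obs o_0=3)
t=1: δ = [1.543e-03, 3.858e-04, 1.157e-03, 1.736e-03, 1.736e-03]  ψ = [2, 2, 4, 0, 2]  (obs o_1=1)
t=2: δ = [6.430e-05, 2.411e-05, 9.645e-05, 1.286e-04, 4.823e-05]  ψ = [2, 4, 4, 0, 3]  (obs o_2=2)
t=3: δ = [5.358e-06, 1.340e-06, 3.572e-06, 8.038e-06, 1.072e-05]  ψ = [2, 2, 3, 3, 3]  (obs o_3=1)
t=4: δ = [1.488e-07, 4.465e-07, 2.977e-07, 1.674e-07, 2.233e-07]  ψ = [4, 4, 4, 3, 3]  (obs o_4=3)
backtrack: best end state = 1; path = [2, 0, 3, 4, 1]

path = [2, 0, 3, 4, 1]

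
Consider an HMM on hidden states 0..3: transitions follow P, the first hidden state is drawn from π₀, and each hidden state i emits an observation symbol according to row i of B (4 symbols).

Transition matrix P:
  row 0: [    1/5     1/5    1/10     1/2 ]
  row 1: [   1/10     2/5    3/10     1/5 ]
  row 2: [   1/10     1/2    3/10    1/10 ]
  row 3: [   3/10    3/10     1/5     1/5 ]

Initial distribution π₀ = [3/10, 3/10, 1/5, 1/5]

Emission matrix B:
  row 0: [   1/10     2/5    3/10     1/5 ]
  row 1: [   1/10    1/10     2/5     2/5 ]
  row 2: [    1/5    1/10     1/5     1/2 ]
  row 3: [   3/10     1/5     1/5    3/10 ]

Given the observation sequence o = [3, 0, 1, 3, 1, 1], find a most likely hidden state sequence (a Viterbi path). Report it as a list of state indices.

t=0: δ = [6.000e-02, 1.200e-01, 1.000e-01, 6.000e-02]  (obs o_0=3)
t=1: δ = [1.800e-03, 5.000e-03, 7.200e-03, 9.000e-03]  ψ = [3, 2, 1, 0]  (obs o_1=0)
t=2: δ = [1.080e-03, 3.600e-04, 2.160e-04, 3.600e-04]  ψ = [3, 2, 2, 3]  (obs o_2=1)
t=3: δ = [4.320e-05, 8.640e-05, 5.400e-05, 1.620e-04]  ψ = [0, 0, 0, 0]  (obs o_3=3)
t=4: δ = [1.944e-05, 4.860e-06, 3.240e-06, 6.480e-06]  ψ = [3, 3, 3, 3]  (obs o_4=1)
t=5: δ = [1.555e-06, 3.888e-07, 1.944e-07, 1.944e-06]  ψ = [0, 0, 0, 0]  (obs o_5=1)
backtrack: best end state = 3; path = [0, 3, 0, 3, 0, 3]

path = [0, 3, 0, 3, 0, 3]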